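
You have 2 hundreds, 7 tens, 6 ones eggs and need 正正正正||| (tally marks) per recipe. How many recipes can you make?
Convert 2 hundreds, 7 tens, 6 ones (place-value notation) → 2×100 + 7×10 + 6 = 276 (decimal)
Convert 正正正正||| (tally marks) → 5 + 5 + 5 + 5 + 3 = 23 (decimal)
Compute 276 ÷ 23 = 12
12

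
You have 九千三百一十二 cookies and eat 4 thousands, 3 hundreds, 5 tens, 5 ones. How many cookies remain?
Convert 九千三百一十二 (Chinese numeral) → 9×1000 + 3×100 + 1×10 + 2 = 9312 (decimal)
Convert 4 thousands, 3 hundreds, 5 tens, 5 ones (place-value notation) → 4×1000 + 3×100 + 5×10 + 5 = 4355 (decimal)
Compute 9312 - 4355 = 4957
4957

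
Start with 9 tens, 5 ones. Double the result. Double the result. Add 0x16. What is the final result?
Convert 9 tens, 5 ones (place-value notation) → 9×10 + 5 = 95 (decimal)
Start: 95
95 × 2 = 190
190 × 2 = 380
Convert 0x16 (hexadecimal) → 1×16 + 6 = 22 (decimal)
380 + 22 = 402
402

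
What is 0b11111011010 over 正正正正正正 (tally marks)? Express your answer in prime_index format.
Convert 0b11111011010 (binary) → 1024 + 512 + 256 + 128 + 64 + 16 + 8 + 2 = 2010 (decimal)
Convert 正正正正正正 (tally marks) → 5 + 5 + 5 + 5 + 5 + 5 = 30 (decimal)
Compute 2010 ÷ 30 = 67
Convert 67 (decimal) → the 19th prime (prime index)
the 19th prime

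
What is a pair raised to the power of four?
Convert a pair (colloquial) → 2 (decimal)
Convert four (English words) → 4 (decimal)
Compute 2 ^ 4 = 16
16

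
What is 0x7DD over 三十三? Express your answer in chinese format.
Convert 0x7DD (hexadecimal) → 7×256 + 13×16 + 13 = 2013 (decimal)
Convert 三十三 (Chinese numeral) → 3×10 + 3 = 33 (decimal)
Compute 2013 ÷ 33 = 61
Convert 61 (decimal) → 61 = 6×10 + 1 → 六十一 (Chinese numeral)
六十一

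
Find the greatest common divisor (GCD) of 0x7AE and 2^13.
Convert 0x7AE (hexadecimal) → 7×256 + 10×16 + 14 = 1966 (decimal)
Convert 2^13 (power) → 8192 (decimal)
Compute gcd(1966, 8192) = 2
2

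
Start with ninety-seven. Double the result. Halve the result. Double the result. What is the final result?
Convert ninety-seven (English words) → 97 (decimal)
Start: 97
97 × 2 = 194
194 ÷ 2 = 97
97 × 2 = 194
194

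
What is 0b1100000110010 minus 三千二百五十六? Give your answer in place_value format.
Convert 0b1100000110010 (binary) → 4096 + 2048 + 32 + 16 + 2 = 6194 (decimal)
Convert 三千二百五十六 (Chinese numeral) → 3×1000 + 2×100 + 5×10 + 6 = 3256 (decimal)
Compute 6194 - 3256 = 2938
Convert 2938 (decimal) → 2938 = 2×1000 + 9×100 + 3×10 + 8 → 2 thousands, 9 hundreds, 3 tens, 8 ones (place-value notation)
2 thousands, 9 hundreds, 3 tens, 8 ones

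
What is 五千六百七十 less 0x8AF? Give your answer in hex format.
Convert 五千六百七十 (Chinese numeral) → 5×1000 + 6×100 + 7×10 = 5670 (decimal)
Convert 0x8AF (hexadecimal) → 8×256 + 10×16 + 15 = 2223 (decimal)
Compute 5670 - 2223 = 3447
Convert 3447 (decimal) → 3447 = 13×256 + 7×16 + 7 → 0xD77 (hexadecimal)
0xD77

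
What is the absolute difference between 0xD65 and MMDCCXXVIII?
Convert 0xD65 (hexadecimal) → 13×256 + 6×16 + 5 = 3429 (decimal)
Convert MMDCCXXVIII (Roman numeral) → 1000 + 1000 + 500 + 100 + 100 + 10 + 10 + 5 + 1 + 1 + 1 = 2728 (decimal)
Compute |3429 - 2728| = 701
701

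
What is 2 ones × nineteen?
Convert 2 ones (place-value notation) → 2 (decimal)
Convert nineteen (English words) → 19 (decimal)
Compute 2 × 19 = 38
38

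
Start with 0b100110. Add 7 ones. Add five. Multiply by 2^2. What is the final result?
Convert 0b100110 (binary) → 32 + 4 + 2 = 38 (decimal)
Start: 38
Convert 7 ones (place-value notation) → 7 (decimal)
38 + 7 = 45
Convert five (English words) → 5 (decimal)
45 + 5 = 50
Convert 2^2 (power) → 4 (decimal)
50 × 4 = 200
200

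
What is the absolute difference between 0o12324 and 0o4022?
Convert 0o12324 (octal) → 1×4096 + 2×512 + 3×64 + 2×8 + 4 = 5332 (decimal)
Convert 0o4022 (octal) → 4×512 + 2×8 + 2 = 2066 (decimal)
Compute |5332 - 2066| = 3266
3266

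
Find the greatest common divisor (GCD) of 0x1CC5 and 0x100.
Convert 0x1CC5 (hexadecimal) → 1×4096 + 12×256 + 12×16 + 5 = 7365 (decimal)
Convert 0x100 (hexadecimal) → 1×256 = 256 (decimal)
Compute gcd(7365, 256) = 1
1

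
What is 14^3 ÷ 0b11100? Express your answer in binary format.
Convert 14^3 (power) → 2744 (decimal)
Convert 0b11100 (binary) → 16 + 8 + 4 = 28 (decimal)
Compute 2744 ÷ 28 = 98
Convert 98 (decimal) → 98 = 64 + 32 + 2 → 0b1100010 (binary)
0b1100010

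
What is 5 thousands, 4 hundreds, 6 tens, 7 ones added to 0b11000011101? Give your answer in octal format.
Convert 5 thousands, 4 hundreds, 6 tens, 7 ones (place-value notation) → 5×1000 + 4×100 + 6×10 + 7 = 5467 (decimal)
Convert 0b11000011101 (binary) → 1024 + 512 + 16 + 8 + 4 + 1 = 1565 (decimal)
Compute 5467 + 1565 = 7032
Convert 7032 (decimal) → 7032 = 1×4096 + 5×512 + 5×64 + 7×8 → 0o15570 (octal)
0o15570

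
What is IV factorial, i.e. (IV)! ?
Convert IV (Roman numeral) → 4 (decimal)
Compute 4! = 24
24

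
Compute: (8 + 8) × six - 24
Convert six (English words) → 6 (decimal)
Expression in decimal: (8 + 8) × 6 - 24
Parentheses first: 8 + 8 = 16
Multiply: 16 × 6 = 96
Subtract: 96 - 24 = 72
72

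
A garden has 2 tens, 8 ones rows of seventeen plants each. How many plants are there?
Convert seventeen (English words) → 17 (decimal)
Convert 2 tens, 8 ones (place-value notation) → 2×10 + 8 = 28 (decimal)
Compute 17 × 28 = 476
476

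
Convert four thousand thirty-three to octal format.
Convert four thousand thirty-three (English words) → 4×1000 + 33 = 4033 (decimal)
Convert 4033 (decimal) → 4033 = 7×512 + 7×64 + 1 → 0o7701 (octal)
0o7701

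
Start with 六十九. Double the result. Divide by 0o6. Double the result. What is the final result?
Convert 六十九 (Chinese numeral) → 6×10 + 9 = 69 (decimal)
Start: 69
69 × 2 = 138
Convert 0o6 (octal) → 6 (decimal)
138 ÷ 6 = 23
23 × 2 = 46
46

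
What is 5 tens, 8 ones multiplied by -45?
Convert 5 tens, 8 ones (place-value notation) → 5×10 + 8 = 58 (decimal)
Compute 58 × -45 = -2610
-2610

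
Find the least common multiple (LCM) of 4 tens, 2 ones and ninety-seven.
Convert 4 tens, 2 ones (place-value notation) → 4×10 + 2 = 42 (decimal)
Convert ninety-seven (English words) → 97 (decimal)
Compute lcm(42, 97) = 4074
4074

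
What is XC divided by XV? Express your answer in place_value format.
Convert XC (Roman numeral) → 90 (decimal)
Convert XV (Roman numeral) → 10 + 5 = 15 (decimal)
Compute 90 ÷ 15 = 6
Convert 6 (decimal) → 6 ones (place-value notation)
6 ones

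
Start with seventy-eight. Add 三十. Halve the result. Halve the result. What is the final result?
Convert seventy-eight (English words) → 78 (decimal)
Start: 78
Convert 三十 (Chinese numeral) → 3×10 = 30 (decimal)
78 + 30 = 108
108 ÷ 2 = 54
54 ÷ 2 = 27
27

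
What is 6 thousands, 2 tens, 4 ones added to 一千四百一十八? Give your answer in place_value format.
Convert 6 thousands, 2 tens, 4 ones (place-value notation) → 6×1000 + 2×10 + 4 = 6024 (decimal)
Convert 一千四百一十八 (Chinese numeral) → 1×1000 + 4×100 + 1×10 + 8 = 1418 (decimal)
Compute 6024 + 1418 = 7442
Convert 7442 (decimal) → 7442 = 7×1000 + 4×100 + 4×10 + 2 → 7 thousands, 4 hundreds, 4 tens, 2 ones (place-value notation)
7 thousands, 4 hundreds, 4 tens, 2 ones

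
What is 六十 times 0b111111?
Convert 六十 (Chinese numeral) → 6×10 = 60 (decimal)
Convert 0b111111 (binary) → 32 + 16 + 8 + 4 + 2 + 1 = 63 (decimal)
Compute 60 × 63 = 3780
3780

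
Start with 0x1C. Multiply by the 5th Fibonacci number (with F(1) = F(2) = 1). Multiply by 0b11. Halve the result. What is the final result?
Convert 0x1C (hexadecimal) → 1×16 + 12 = 28 (decimal)
Start: 28
Convert the 5th Fibonacci number (with F(1) = F(2) = 1) (Fibonacci index) → 1, 1, 2, 3, 5 → 5 (decimal)
28 × 5 = 140
Convert 0b11 (binary) → 2 + 1 = 3 (decimal)
140 × 3 = 420
420 ÷ 2 = 210
210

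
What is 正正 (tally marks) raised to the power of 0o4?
Convert 正正 (tally marks) → 5 + 5 = 10 (decimal)
Convert 0o4 (octal) → 4 (decimal)
Compute 10 ^ 4 = 10000
10000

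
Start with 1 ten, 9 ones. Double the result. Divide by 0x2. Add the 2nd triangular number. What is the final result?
Convert 1 ten, 9 ones (place-value notation) → 1×10 + 9 = 19 (decimal)
Start: 19
19 × 2 = 38
Convert 0x2 (hexadecimal) → 2 (decimal)
38 ÷ 2 = 19
Convert the 2nd triangular number (triangular index) → 2×3/2 = 3 (decimal)
19 + 3 = 22
22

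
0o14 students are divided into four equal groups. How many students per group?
Convert 0o14 (octal) → 1×8 + 4 = 12 (decimal)
Convert four (English words) → 4 (decimal)
Compute 12 ÷ 4 = 3
3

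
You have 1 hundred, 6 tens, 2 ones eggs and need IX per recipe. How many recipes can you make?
Convert 1 hundred, 6 tens, 2 ones (place-value notation) → 1×100 + 6×10 + 2 = 162 (decimal)
Convert IX (Roman numeral) → 9 (decimal)
Compute 162 ÷ 9 = 18
18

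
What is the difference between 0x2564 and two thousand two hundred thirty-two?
Convert 0x2564 (hexadecimal) → 2×4096 + 5×256 + 6×16 + 4 = 9572 (decimal)
Convert two thousand two hundred thirty-two (English words) → 2×1000 + 2×100 + 32 = 2232 (decimal)
Difference: |9572 - 2232| = 7340
7340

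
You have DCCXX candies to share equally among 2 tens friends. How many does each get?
Convert DCCXX (Roman numeral) → 500 + 100 + 100 + 10 + 10 = 720 (decimal)
Convert 2 tens (place-value notation) → 2×10 = 20 (decimal)
Compute 720 ÷ 20 = 36
36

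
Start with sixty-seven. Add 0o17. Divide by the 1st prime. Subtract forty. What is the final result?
Convert sixty-seven (English words) → 67 (decimal)
Start: 67
Convert 0o17 (octal) → 1×8 + 7 = 15 (decimal)
67 + 15 = 82
Convert the 1st prime (prime index) → 2 (decimal)
82 ÷ 2 = 41
Convert forty (English words) → 40 (decimal)
41 - 40 = 1
1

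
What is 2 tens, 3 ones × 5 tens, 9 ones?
Convert 2 tens, 3 ones (place-value notation) → 2×10 + 3 = 23 (decimal)
Convert 5 tens, 9 ones (place-value notation) → 5×10 + 9 = 59 (decimal)
Compute 23 × 59 = 1357
1357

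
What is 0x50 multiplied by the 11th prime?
Convert 0x50 (hexadecimal) → 5×16 = 80 (decimal)
Convert the 11th prime (prime index) → 31 (decimal)
Compute 80 × 31 = 2480
2480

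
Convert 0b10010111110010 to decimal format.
Convert 0b10010111110010 (binary) → 8192 + 1024 + 256 + 128 + 64 + 32 + 16 + 2 = 9714 (decimal)
9714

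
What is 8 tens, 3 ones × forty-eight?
Convert 8 tens, 3 ones (place-value notation) → 8×10 + 3 = 83 (decimal)
Convert forty-eight (English words) → 48 (decimal)
Compute 83 × 48 = 3984
3984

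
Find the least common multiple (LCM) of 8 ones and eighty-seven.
Convert 8 ones (place-value notation) → 8 (decimal)
Convert eighty-seven (English words) → 87 (decimal)
Compute lcm(8, 87) = 696
696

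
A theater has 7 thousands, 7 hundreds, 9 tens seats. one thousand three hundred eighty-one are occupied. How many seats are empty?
Convert 7 thousands, 7 hundreds, 9 tens (place-value notation) → 7×1000 + 7×100 + 9×10 = 7790 (decimal)
Convert one thousand three hundred eighty-one (English words) → 1×1000 + 3×100 + 81 = 1381 (decimal)
Compute 7790 - 1381 = 6409
6409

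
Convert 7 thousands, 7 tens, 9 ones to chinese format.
Convert 7 thousands, 7 tens, 9 ones (place-value notation) → 7×1000 + 7×10 + 9 = 7079 (decimal)
Convert 7079 (decimal) → 7079 = 7×1000 + 7×10 + 9 → 七千零七十九 (Chinese numeral)
七千零七十九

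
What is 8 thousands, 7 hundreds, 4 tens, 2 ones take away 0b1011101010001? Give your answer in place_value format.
Convert 8 thousands, 7 hundreds, 4 tens, 2 ones (place-value notation) → 8×1000 + 7×100 + 4×10 + 2 = 8742 (decimal)
Convert 0b1011101010001 (binary) → 4096 + 1024 + 512 + 256 + 64 + 16 + 1 = 5969 (decimal)
Compute 8742 - 5969 = 2773
Convert 2773 (decimal) → 2773 = 2×1000 + 7×100 + 7×10 + 3 → 2 thousands, 7 hundreds, 7 tens, 3 ones (place-value notation)
2 thousands, 7 hundreds, 7 tens, 3 ones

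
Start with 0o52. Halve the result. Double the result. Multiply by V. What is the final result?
Convert 0o52 (octal) → 5×8 + 2 = 42 (decimal)
Start: 42
42 ÷ 2 = 21
21 × 2 = 42
Convert V (Roman numeral) → 5 (decimal)
42 × 5 = 210
210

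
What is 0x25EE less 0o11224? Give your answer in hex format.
Convert 0x25EE (hexadecimal) → 2×4096 + 5×256 + 14×16 + 14 = 9710 (decimal)
Convert 0o11224 (octal) → 1×4096 + 1×512 + 2×64 + 2×8 + 4 = 4756 (decimal)
Compute 9710 - 4756 = 4954
Convert 4954 (decimal) → 4954 = 1×4096 + 3×256 + 5×16 + 10 → 0x135A (hexadecimal)
0x135A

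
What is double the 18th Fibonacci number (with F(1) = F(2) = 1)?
The 18th Fibonacci number (with F(1) = F(2) = 1) = 2584
Compute 2584 × 2 = 5168
5168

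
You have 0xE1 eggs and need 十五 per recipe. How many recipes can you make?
Convert 0xE1 (hexadecimal) → 14×16 + 1 = 225 (decimal)
Convert 十五 (Chinese numeral) → 1×10 + 5 = 15 (decimal)
Compute 225 ÷ 15 = 15
15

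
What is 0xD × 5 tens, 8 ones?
Convert 0xD (hexadecimal) → 13 (decimal)
Convert 5 tens, 8 ones (place-value notation) → 5×10 + 8 = 58 (decimal)
Compute 13 × 58 = 754
754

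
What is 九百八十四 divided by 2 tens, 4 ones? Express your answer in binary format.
Convert 九百八十四 (Chinese numeral) → 9×100 + 8×10 + 4 = 984 (decimal)
Convert 2 tens, 4 ones (place-value notation) → 2×10 + 4 = 24 (decimal)
Compute 984 ÷ 24 = 41
Convert 41 (decimal) → 41 = 32 + 8 + 1 → 0b101001 (binary)
0b101001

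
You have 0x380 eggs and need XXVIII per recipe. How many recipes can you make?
Convert 0x380 (hexadecimal) → 3×256 + 8×16 = 896 (decimal)
Convert XXVIII (Roman numeral) → 10 + 10 + 5 + 1 + 1 + 1 = 28 (decimal)
Compute 896 ÷ 28 = 32
32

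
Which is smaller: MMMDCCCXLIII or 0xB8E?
Convert MMMDCCCXLIII (Roman numeral) → 1000 + 1000 + 1000 + 500 + 100 + 100 + 100 + 40 + 1 + 1 + 1 = 3843 (decimal)
Convert 0xB8E (hexadecimal) → 11×256 + 8×16 + 14 = 2958 (decimal)
Compare 3843 vs 2958: smaller = 2958
2958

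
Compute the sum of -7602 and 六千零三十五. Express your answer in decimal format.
Convert 六千零三十五 (Chinese numeral) → 6×1000 + 3×10 + 5 = 6035 (decimal)
Compute -7602 + 6035 = -1567
-1567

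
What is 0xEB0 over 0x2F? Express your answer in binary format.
Convert 0xEB0 (hexadecimal) → 14×256 + 11×16 = 3760 (decimal)
Convert 0x2F (hexadecimal) → 2×16 + 15 = 47 (decimal)
Compute 3760 ÷ 47 = 80
Convert 80 (decimal) → 80 = 64 + 16 → 0b1010000 (binary)
0b1010000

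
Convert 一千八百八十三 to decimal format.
Convert 一千八百八十三 (Chinese numeral) → 1×1000 + 8×100 + 8×10 + 3 = 1883 (decimal)
1883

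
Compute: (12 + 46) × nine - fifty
Convert nine (English words) → 9 (decimal)
Convert fifty (English words) → 50 (decimal)
Expression in decimal: (12 + 46) × 9 - 50
Parentheses first: 12 + 46 = 58
Multiply: 58 × 9 = 522
Subtract: 522 - 50 = 472
472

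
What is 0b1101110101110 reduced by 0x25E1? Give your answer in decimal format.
Convert 0b1101110101110 (binary) → 4096 + 2048 + 512 + 256 + 128 + 32 + 8 + 4 + 2 = 7086 (decimal)
Convert 0x25E1 (hexadecimal) → 2×4096 + 5×256 + 14×16 + 1 = 9697 (decimal)
Compute 7086 - 9697 = -2611
-2611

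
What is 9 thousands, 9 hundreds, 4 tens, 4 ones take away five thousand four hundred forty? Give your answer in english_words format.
Convert 9 thousands, 9 hundreds, 4 tens, 4 ones (place-value notation) → 9×1000 + 9×100 + 4×10 + 4 = 9944 (decimal)
Convert five thousand four hundred forty (English words) → 5×1000 + 4×100 + 40 = 5440 (decimal)
Compute 9944 - 5440 = 4504
Convert 4504 (decimal) → 4504 = 4×1000 + 5×100 + 4 → four thousand five hundred four (English words)
four thousand five hundred four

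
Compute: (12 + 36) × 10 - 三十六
Convert 三十六 (Chinese numeral) → 3×10 + 6 = 36 (decimal)
Expression in decimal: (12 + 36) × 10 - 36
Parentheses first: 12 + 36 = 48
Multiply: 48 × 10 = 480
Subtract: 480 - 36 = 444
444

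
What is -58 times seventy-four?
Convert seventy-four (English words) → 74 (decimal)
Compute -58 × 74 = -4292
-4292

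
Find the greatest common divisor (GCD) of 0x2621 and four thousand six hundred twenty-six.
Convert 0x2621 (hexadecimal) → 2×4096 + 6×256 + 2×16 + 1 = 9761 (decimal)
Convert four thousand six hundred twenty-six (English words) → 4×1000 + 6×100 + 26 = 4626 (decimal)
Compute gcd(9761, 4626) = 1
1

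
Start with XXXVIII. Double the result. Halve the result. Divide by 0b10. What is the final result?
Convert XXXVIII (Roman numeral) → 10 + 10 + 10 + 5 + 1 + 1 + 1 = 38 (decimal)
Start: 38
38 × 2 = 76
76 ÷ 2 = 38
Convert 0b10 (binary) → 2 (decimal)
38 ÷ 2 = 19
19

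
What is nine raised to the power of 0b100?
Convert nine (English words) → 9 (decimal)
Convert 0b100 (binary) → 4 (decimal)
Compute 9 ^ 4 = 6561
6561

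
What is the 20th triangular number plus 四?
The 20th triangular number = 20×21/2 = 210
Convert 四 (Chinese numeral) → 4 (decimal)
Compute 210 + 4 = 214
214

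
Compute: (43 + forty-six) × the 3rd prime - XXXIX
Convert forty-six (English words) → 46 (decimal)
Convert the 3rd prime (prime index) → 5 (decimal)
Convert XXXIX (Roman numeral) → 10 + 10 + 10 + 9 = 39 (decimal)
Expression in decimal: (43 + 46) × 5 - 39
Parentheses first: 43 + 46 = 89
Multiply: 89 × 5 = 445
Subtract: 445 - 39 = 406
406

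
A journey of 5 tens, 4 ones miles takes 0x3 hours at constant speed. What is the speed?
Convert 5 tens, 4 ones (place-value notation) → 5×10 + 4 = 54 (decimal)
Convert 0x3 (hexadecimal) → 3 (decimal)
Compute 54 ÷ 3 = 18
18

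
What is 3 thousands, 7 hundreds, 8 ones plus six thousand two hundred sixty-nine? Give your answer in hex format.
Convert 3 thousands, 7 hundreds, 8 ones (place-value notation) → 3×1000 + 7×100 + 8 = 3708 (decimal)
Convert six thousand two hundred sixty-nine (English words) → 6×1000 + 2×100 + 69 = 6269 (decimal)
Compute 3708 + 6269 = 9977
Convert 9977 (decimal) → 9977 = 2×4096 + 6×256 + 15×16 + 9 → 0x26F9 (hexadecimal)
0x26F9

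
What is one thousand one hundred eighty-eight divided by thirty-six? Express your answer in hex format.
Convert one thousand one hundred eighty-eight (English words) → 1×1000 + 1×100 + 88 = 1188 (decimal)
Convert thirty-six (English words) → 36 (decimal)
Compute 1188 ÷ 36 = 33
Convert 33 (decimal) → 33 = 2×16 + 1 → 0x21 (hexadecimal)
0x21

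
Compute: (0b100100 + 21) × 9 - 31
Convert 0b100100 (binary) → 32 + 4 = 36 (decimal)
Expression in decimal: (36 + 21) × 9 - 31
Parentheses first: 36 + 21 = 57
Multiply: 57 × 9 = 513
Subtract: 513 - 31 = 482
482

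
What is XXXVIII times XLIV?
Convert XXXVIII (Roman numeral) → 10 + 10 + 10 + 5 + 1 + 1 + 1 = 38 (decimal)
Convert XLIV (Roman numeral) → 40 + 4 = 44 (decimal)
Compute 38 × 44 = 1672
1672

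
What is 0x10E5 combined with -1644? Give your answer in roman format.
Convert 0x10E5 (hexadecimal) → 1×4096 + 14×16 + 5 = 4325 (decimal)
Compute 4325 + -1644 = 2681
Convert 2681 (decimal) → 2681 = 1000 + 1000 + 500 + 100 + 50 + 10 + 10 + 10 + 1 → MMDCLXXXI (Roman numeral)
MMDCLXXXI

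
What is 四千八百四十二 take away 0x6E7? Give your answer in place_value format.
Convert 四千八百四十二 (Chinese numeral) → 4×1000 + 8×100 + 4×10 + 2 = 4842 (decimal)
Convert 0x6E7 (hexadecimal) → 6×256 + 14×16 + 7 = 1767 (decimal)
Compute 4842 - 1767 = 3075
Convert 3075 (decimal) → 3075 = 3×1000 + 7×10 + 5 → 3 thousands, 7 tens, 5 ones (place-value notation)
3 thousands, 7 tens, 5 ones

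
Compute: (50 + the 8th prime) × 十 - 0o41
Convert the 8th prime (prime index) → 19 (decimal)
Convert 十 (Chinese numeral) → 1×10 = 10 (decimal)
Convert 0o41 (octal) → 4×8 + 1 = 33 (decimal)
Expression in decimal: (50 + 19) × 10 - 33
Parentheses first: 50 + 19 = 69
Multiply: 69 × 10 = 690
Subtract: 690 - 33 = 657
657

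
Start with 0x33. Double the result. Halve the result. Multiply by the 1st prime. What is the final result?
Convert 0x33 (hexadecimal) → 3×16 + 3 = 51 (decimal)
Start: 51
51 × 2 = 102
102 ÷ 2 = 51
Convert the 1st prime (prime index) → 2 (decimal)
51 × 2 = 102
102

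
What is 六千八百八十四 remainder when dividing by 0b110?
Convert 六千八百八十四 (Chinese numeral) → 6×1000 + 8×100 + 8×10 + 4 = 6884 (decimal)
Convert 0b110 (binary) → 4 + 2 = 6 (decimal)
Compute 6884 mod 6 = 2
2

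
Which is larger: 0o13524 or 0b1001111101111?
Convert 0o13524 (octal) → 1×4096 + 3×512 + 5×64 + 2×8 + 4 = 5972 (decimal)
Convert 0b1001111101111 (binary) → 4096 + 512 + 256 + 128 + 64 + 32 + 8 + 4 + 2 + 1 = 5103 (decimal)
Compare 5972 vs 5103: larger = 5972
5972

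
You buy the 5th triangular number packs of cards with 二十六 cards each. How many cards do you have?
Convert 二十六 (Chinese numeral) → 2×10 + 6 = 26 (decimal)
Convert the 5th triangular number (triangular index) → 5×6/2 = 15 (decimal)
Compute 26 × 15 = 390
390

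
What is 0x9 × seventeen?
Convert 0x9 (hexadecimal) → 9 (decimal)
Convert seventeen (English words) → 17 (decimal)
Compute 9 × 17 = 153
153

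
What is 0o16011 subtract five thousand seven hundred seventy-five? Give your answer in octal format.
Convert 0o16011 (octal) → 1×4096 + 6×512 + 1×8 + 1 = 7177 (decimal)
Convert five thousand seven hundred seventy-five (English words) → 5×1000 + 7×100 + 75 = 5775 (decimal)
Compute 7177 - 5775 = 1402
Convert 1402 (decimal) → 1402 = 2×512 + 5×64 + 7×8 + 2 → 0o2572 (octal)
0o2572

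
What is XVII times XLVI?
Convert XVII (Roman numeral) → 10 + 5 + 1 + 1 = 17 (decimal)
Convert XLVI (Roman numeral) → 40 + 5 + 1 = 46 (decimal)
Compute 17 × 46 = 782
782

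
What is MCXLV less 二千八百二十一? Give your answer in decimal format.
Convert MCXLV (Roman numeral) → 1000 + 100 + 40 + 5 = 1145 (decimal)
Convert 二千八百二十一 (Chinese numeral) → 2×1000 + 8×100 + 2×10 + 1 = 2821 (decimal)
Compute 1145 - 2821 = -1676
-1676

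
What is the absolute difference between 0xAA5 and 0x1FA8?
Convert 0xAA5 (hexadecimal) → 10×256 + 10×16 + 5 = 2725 (decimal)
Convert 0x1FA8 (hexadecimal) → 1×4096 + 15×256 + 10×16 + 8 = 8104 (decimal)
Compute |2725 - 8104| = 5379
5379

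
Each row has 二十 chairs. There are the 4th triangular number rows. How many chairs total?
Convert 二十 (Chinese numeral) → 2×10 = 20 (decimal)
Convert the 4th triangular number (triangular index) → 4×5/2 = 10 (decimal)
Compute 20 × 10 = 200
200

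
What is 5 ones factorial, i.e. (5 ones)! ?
Convert 5 ones (place-value notation) → 5 (decimal)
Compute 5! = 120
120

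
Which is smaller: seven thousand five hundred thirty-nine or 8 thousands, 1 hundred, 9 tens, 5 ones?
Convert seven thousand five hundred thirty-nine (English words) → 7×1000 + 5×100 + 39 = 7539 (decimal)
Convert 8 thousands, 1 hundred, 9 tens, 5 ones (place-value notation) → 8×1000 + 1×100 + 9×10 + 5 = 8195 (decimal)
Compare 7539 vs 8195: smaller = 7539
7539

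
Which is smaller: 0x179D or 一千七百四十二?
Convert 0x179D (hexadecimal) → 1×4096 + 7×256 + 9×16 + 13 = 6045 (decimal)
Convert 一千七百四十二 (Chinese numeral) → 1×1000 + 7×100 + 4×10 + 2 = 1742 (decimal)
Compare 6045 vs 1742: smaller = 1742
1742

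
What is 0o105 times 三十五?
Convert 0o105 (octal) → 1×64 + 5 = 69 (decimal)
Convert 三十五 (Chinese numeral) → 3×10 + 5 = 35 (decimal)
Compute 69 × 35 = 2415
2415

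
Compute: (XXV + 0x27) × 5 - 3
Convert XXV (Roman numeral) → 10 + 10 + 5 = 25 (decimal)
Convert 0x27 (hexadecimal) → 2×16 + 7 = 39 (decimal)
Expression in decimal: (25 + 39) × 5 - 3
Parentheses first: 25 + 39 = 64
Multiply: 64 × 5 = 320
Subtract: 320 - 3 = 317
317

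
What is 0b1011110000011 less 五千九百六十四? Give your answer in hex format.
Convert 0b1011110000011 (binary) → 4096 + 1024 + 512 + 256 + 128 + 2 + 1 = 6019 (decimal)
Convert 五千九百六十四 (Chinese numeral) → 5×1000 + 9×100 + 6×10 + 4 = 5964 (decimal)
Compute 6019 - 5964 = 55
Convert 55 (decimal) → 55 = 3×16 + 7 → 0x37 (hexadecimal)
0x37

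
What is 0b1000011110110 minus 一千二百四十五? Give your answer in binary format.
Convert 0b1000011110110 (binary) → 4096 + 128 + 64 + 32 + 16 + 4 + 2 = 4342 (decimal)
Convert 一千二百四十五 (Chinese numeral) → 1×1000 + 2×100 + 4×10 + 5 = 1245 (decimal)
Compute 4342 - 1245 = 3097
Convert 3097 (decimal) → 3097 = 2048 + 1024 + 16 + 8 + 1 → 0b110000011001 (binary)
0b110000011001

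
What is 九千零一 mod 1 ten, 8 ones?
Convert 九千零一 (Chinese numeral) → 9×1000 + 1 = 9001 (decimal)
Convert 1 ten, 8 ones (place-value notation) → 1×10 + 8 = 18 (decimal)
Compute 9001 mod 18 = 1
1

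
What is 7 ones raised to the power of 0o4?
Convert 7 ones (place-value notation) → 7 (decimal)
Convert 0o4 (octal) → 4 (decimal)
Compute 7 ^ 4 = 2401
2401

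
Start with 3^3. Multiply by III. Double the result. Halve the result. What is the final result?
Convert 3^3 (power) → 27 (decimal)
Start: 27
Convert III (Roman numeral) → 1 + 1 + 1 = 3 (decimal)
27 × 3 = 81
81 × 2 = 162
162 ÷ 2 = 81
81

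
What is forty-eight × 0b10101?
Convert forty-eight (English words) → 48 (decimal)
Convert 0b10101 (binary) → 16 + 4 + 1 = 21 (decimal)
Compute 48 × 21 = 1008
1008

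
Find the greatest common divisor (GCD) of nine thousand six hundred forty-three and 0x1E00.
Convert nine thousand six hundred forty-three (English words) → 9×1000 + 6×100 + 43 = 9643 (decimal)
Convert 0x1E00 (hexadecimal) → 1×4096 + 14×256 = 7680 (decimal)
Compute gcd(9643, 7680) = 1
1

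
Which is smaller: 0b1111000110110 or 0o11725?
Convert 0b1111000110110 (binary) → 4096 + 2048 + 1024 + 512 + 32 + 16 + 4 + 2 = 7734 (decimal)
Convert 0o11725 (octal) → 1×4096 + 1×512 + 7×64 + 2×8 + 5 = 5077 (decimal)
Compare 7734 vs 5077: smaller = 5077
5077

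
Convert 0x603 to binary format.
Convert 0x603 (hexadecimal) → 6×256 + 3 = 1539 (decimal)
Convert 1539 (decimal) → 1539 = 1024 + 512 + 2 + 1 → 0b11000000011 (binary)
0b11000000011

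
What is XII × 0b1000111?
Convert XII (Roman numeral) → 10 + 1 + 1 = 12 (decimal)
Convert 0b1000111 (binary) → 64 + 4 + 2 + 1 = 71 (decimal)
Compute 12 × 71 = 852
852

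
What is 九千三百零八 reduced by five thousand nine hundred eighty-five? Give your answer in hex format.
Convert 九千三百零八 (Chinese numeral) → 9×1000 + 3×100 + 8 = 9308 (decimal)
Convert five thousand nine hundred eighty-five (English words) → 5×1000 + 9×100 + 85 = 5985 (decimal)
Compute 9308 - 5985 = 3323
Convert 3323 (decimal) → 3323 = 12×256 + 15×16 + 11 → 0xCFB (hexadecimal)
0xCFB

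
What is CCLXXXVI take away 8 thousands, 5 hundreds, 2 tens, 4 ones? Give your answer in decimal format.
Convert CCLXXXVI (Roman numeral) → 100 + 100 + 50 + 10 + 10 + 10 + 5 + 1 = 286 (decimal)
Convert 8 thousands, 5 hundreds, 2 tens, 4 ones (place-value notation) → 8×1000 + 5×100 + 2×10 + 4 = 8524 (decimal)
Compute 286 - 8524 = -8238
-8238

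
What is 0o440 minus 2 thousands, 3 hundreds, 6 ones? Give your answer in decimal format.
Convert 0o440 (octal) → 4×64 + 4×8 = 288 (decimal)
Convert 2 thousands, 3 hundreds, 6 ones (place-value notation) → 2×1000 + 3×100 + 6 = 2306 (decimal)
Compute 288 - 2306 = -2018
-2018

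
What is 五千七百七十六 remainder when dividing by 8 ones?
Convert 五千七百七十六 (Chinese numeral) → 5×1000 + 7×100 + 7×10 + 6 = 5776 (decimal)
Convert 8 ones (place-value notation) → 8 (decimal)
Compute 5776 mod 8 = 0
0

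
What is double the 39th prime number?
The 39th prime number = 167
Compute 167 × 2 = 334
334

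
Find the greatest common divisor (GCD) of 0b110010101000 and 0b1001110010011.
Convert 0b110010101000 (binary) → 2048 + 1024 + 128 + 32 + 8 = 3240 (decimal)
Convert 0b1001110010011 (binary) → 4096 + 512 + 256 + 128 + 16 + 2 + 1 = 5011 (decimal)
Compute gcd(3240, 5011) = 1
1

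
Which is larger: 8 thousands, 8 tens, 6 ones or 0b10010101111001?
Convert 8 thousands, 8 tens, 6 ones (place-value notation) → 8×1000 + 8×10 + 6 = 8086 (decimal)
Convert 0b10010101111001 (binary) → 8192 + 1024 + 256 + 64 + 32 + 16 + 8 + 1 = 9593 (decimal)
Compare 8086 vs 9593: larger = 9593
9593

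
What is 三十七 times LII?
Convert 三十七 (Chinese numeral) → 3×10 + 7 = 37 (decimal)
Convert LII (Roman numeral) → 50 + 1 + 1 = 52 (decimal)
Compute 37 × 52 = 1924
1924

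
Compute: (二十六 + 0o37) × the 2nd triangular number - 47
Convert 二十六 (Chinese numeral) → 2×10 + 6 = 26 (decimal)
Convert 0o37 (octal) → 3×8 + 7 = 31 (decimal)
Convert the 2nd triangular number (triangular index) → 2×3/2 = 3 (decimal)
Expression in decimal: (26 + 31) × 3 - 47
Parentheses first: 26 + 31 = 57
Multiply: 57 × 3 = 171
Subtract: 171 - 47 = 124
124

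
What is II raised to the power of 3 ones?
Convert II (Roman numeral) → 1 + 1 = 2 (decimal)
Convert 3 ones (place-value notation) → 3 (decimal)
Compute 2 ^ 3 = 8
8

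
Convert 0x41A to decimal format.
Convert 0x41A (hexadecimal) → 4×256 + 1×16 + 10 = 1050 (decimal)
1050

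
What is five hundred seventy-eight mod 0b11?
Convert five hundred seventy-eight (English words) → 5×100 + 78 = 578 (decimal)
Convert 0b11 (binary) → 2 + 1 = 3 (decimal)
Compute 578 mod 3 = 2
2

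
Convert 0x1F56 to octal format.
Convert 0x1F56 (hexadecimal) → 1×4096 + 15×256 + 5×16 + 6 = 8022 (decimal)
Convert 8022 (decimal) → 8022 = 1×4096 + 7×512 + 5×64 + 2×8 + 6 → 0o17526 (octal)
0o17526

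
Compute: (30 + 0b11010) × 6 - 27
Convert 0b11010 (binary) → 16 + 8 + 2 = 26 (decimal)
Expression in decimal: (30 + 26) × 6 - 27
Parentheses first: 30 + 26 = 56
Multiply: 56 × 6 = 336
Subtract: 336 - 27 = 309
309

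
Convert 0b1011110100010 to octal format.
Convert 0b1011110100010 (binary) → 4096 + 1024 + 512 + 256 + 128 + 32 + 2 = 6050 (decimal)
Convert 6050 (decimal) → 6050 = 1×4096 + 3×512 + 6×64 + 4×8 + 2 → 0o13642 (octal)
0o13642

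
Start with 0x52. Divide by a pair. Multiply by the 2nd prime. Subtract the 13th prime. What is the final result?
Convert 0x52 (hexadecimal) → 5×16 + 2 = 82 (decimal)
Start: 82
Convert a pair (colloquial) → 2 (decimal)
82 ÷ 2 = 41
Convert the 2nd prime (prime index) → 3 (decimal)
41 × 3 = 123
Convert the 13th prime (prime index) → 41 (decimal)
123 - 41 = 82
82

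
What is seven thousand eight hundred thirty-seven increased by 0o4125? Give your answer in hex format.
Convert seven thousand eight hundred thirty-seven (English words) → 7×1000 + 8×100 + 37 = 7837 (decimal)
Convert 0o4125 (octal) → 4×512 + 1×64 + 2×8 + 5 = 2133 (decimal)
Compute 7837 + 2133 = 9970
Convert 9970 (decimal) → 9970 = 2×4096 + 6×256 + 15×16 + 2 → 0x26F2 (hexadecimal)
0x26F2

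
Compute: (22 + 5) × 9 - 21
Parentheses first: 22 + 5 = 27
Multiply: 27 × 9 = 243
Subtract: 243 - 21 = 222
222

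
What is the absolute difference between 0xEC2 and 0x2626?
Convert 0xEC2 (hexadecimal) → 14×256 + 12×16 + 2 = 3778 (decimal)
Convert 0x2626 (hexadecimal) → 2×4096 + 6×256 + 2×16 + 6 = 9766 (decimal)
Compute |3778 - 9766| = 5988
5988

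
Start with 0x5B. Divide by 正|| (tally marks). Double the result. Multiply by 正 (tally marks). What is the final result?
Convert 0x5B (hexadecimal) → 5×16 + 11 = 91 (decimal)
Start: 91
Convert 正|| (tally marks) → 5 + 2 = 7 (decimal)
91 ÷ 7 = 13
13 × 2 = 26
Convert 正 (tally marks) → 5 (decimal)
26 × 5 = 130
130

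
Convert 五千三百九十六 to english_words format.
Convert 五千三百九十六 (Chinese numeral) → 5×1000 + 3×100 + 9×10 + 6 = 5396 (decimal)
Convert 5396 (decimal) → 5396 = 5×1000 + 3×100 + 96 → five thousand three hundred ninety-six (English words)
five thousand three hundred ninety-six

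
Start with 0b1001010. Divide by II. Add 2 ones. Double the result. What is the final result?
Convert 0b1001010 (binary) → 64 + 8 + 2 = 74 (decimal)
Start: 74
Convert II (Roman numeral) → 1 + 1 = 2 (decimal)
74 ÷ 2 = 37
Convert 2 ones (place-value notation) → 2 (decimal)
37 + 2 = 39
39 × 2 = 78
78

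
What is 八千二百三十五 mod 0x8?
Convert 八千二百三十五 (Chinese numeral) → 8×1000 + 2×100 + 3×10 + 5 = 8235 (decimal)
Convert 0x8 (hexadecimal) → 8 (decimal)
Compute 8235 mod 8 = 3
3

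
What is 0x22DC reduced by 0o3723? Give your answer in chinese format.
Convert 0x22DC (hexadecimal) → 2×4096 + 2×256 + 13×16 + 12 = 8924 (decimal)
Convert 0o3723 (octal) → 3×512 + 7×64 + 2×8 + 3 = 2003 (decimal)
Compute 8924 - 2003 = 6921
Convert 6921 (decimal) → 6921 = 6×1000 + 9×100 + 2×10 + 1 → 六千九百二十一 (Chinese numeral)
六千九百二十一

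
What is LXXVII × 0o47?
Convert LXXVII (Roman numeral) → 50 + 10 + 10 + 5 + 1 + 1 = 77 (decimal)
Convert 0o47 (octal) → 4×8 + 7 = 39 (decimal)
Compute 77 × 39 = 3003
3003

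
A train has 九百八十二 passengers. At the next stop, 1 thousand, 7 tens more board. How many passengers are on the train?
Convert 九百八十二 (Chinese numeral) → 9×100 + 8×10 + 2 = 982 (decimal)
Convert 1 thousand, 7 tens (place-value notation) → 1×1000 + 7×10 = 1070 (decimal)
Compute 982 + 1070 = 2052
2052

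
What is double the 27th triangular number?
The 27th triangular number = 27×28/2 = 378
Compute 378 × 2 = 756
756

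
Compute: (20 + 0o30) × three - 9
Convert 0o30 (octal) → 3×8 = 24 (decimal)
Convert three (English words) → 3 (decimal)
Expression in decimal: (20 + 24) × 3 - 9
Parentheses first: 20 + 24 = 44
Multiply: 44 × 3 = 132
Subtract: 132 - 9 = 123
123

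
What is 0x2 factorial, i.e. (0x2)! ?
Convert 0x2 (hexadecimal) → 2 (decimal)
Compute 2! = 2
2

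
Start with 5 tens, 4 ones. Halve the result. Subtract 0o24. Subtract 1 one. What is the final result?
Convert 5 tens, 4 ones (place-value notation) → 5×10 + 4 = 54 (decimal)
Start: 54
54 ÷ 2 = 27
Convert 0o24 (octal) → 2×8 + 4 = 20 (decimal)
27 - 20 = 7
Convert 1 one (place-value notation) → 1 (decimal)
7 - 1 = 6
6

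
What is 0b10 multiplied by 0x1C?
Convert 0b10 (binary) → 2 (decimal)
Convert 0x1C (hexadecimal) → 1×16 + 12 = 28 (decimal)
Compute 2 × 28 = 56
56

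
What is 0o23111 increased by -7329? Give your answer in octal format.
Convert 0o23111 (octal) → 2×4096 + 3×512 + 1×64 + 1×8 + 1 = 9801 (decimal)
Compute 9801 + -7329 = 2472
Convert 2472 (decimal) → 2472 = 4×512 + 6×64 + 5×8 → 0o4650 (octal)
0o4650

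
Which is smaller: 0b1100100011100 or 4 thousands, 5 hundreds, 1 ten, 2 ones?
Convert 0b1100100011100 (binary) → 4096 + 2048 + 256 + 16 + 8 + 4 = 6428 (decimal)
Convert 4 thousands, 5 hundreds, 1 ten, 2 ones (place-value notation) → 4×1000 + 5×100 + 1×10 + 2 = 4512 (decimal)
Compare 6428 vs 4512: smaller = 4512
4512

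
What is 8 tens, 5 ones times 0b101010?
Convert 8 tens, 5 ones (place-value notation) → 8×10 + 5 = 85 (decimal)
Convert 0b101010 (binary) → 32 + 8 + 2 = 42 (decimal)
Compute 85 × 42 = 3570
3570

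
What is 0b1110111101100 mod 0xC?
Convert 0b1110111101100 (binary) → 4096 + 2048 + 1024 + 256 + 128 + 64 + 32 + 8 + 4 = 7660 (decimal)
Convert 0xC (hexadecimal) → 12 (decimal)
Compute 7660 mod 12 = 4
4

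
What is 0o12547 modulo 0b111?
Convert 0o12547 (octal) → 1×4096 + 2×512 + 5×64 + 4×8 + 7 = 5479 (decimal)
Convert 0b111 (binary) → 4 + 2 + 1 = 7 (decimal)
Compute 5479 mod 7 = 5
5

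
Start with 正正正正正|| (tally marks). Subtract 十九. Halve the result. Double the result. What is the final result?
Convert 正正正正正|| (tally marks) → 5 + 5 + 5 + 5 + 5 + 2 = 27 (decimal)
Start: 27
Convert 十九 (Chinese numeral) → 1×10 + 9 = 19 (decimal)
27 - 19 = 8
8 ÷ 2 = 4
4 × 2 = 8
8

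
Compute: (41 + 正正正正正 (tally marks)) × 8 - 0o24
Convert 正正正正正 (tally marks) → 5 + 5 + 5 + 5 + 5 = 25 (decimal)
Convert 0o24 (octal) → 2×8 + 4 = 20 (decimal)
Expression in decimal: (41 + 25) × 8 - 20
Parentheses first: 41 + 25 = 66
Multiply: 66 × 8 = 528
Subtract: 528 - 20 = 508
508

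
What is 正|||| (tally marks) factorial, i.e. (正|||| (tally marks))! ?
Convert 正|||| (tally marks) → 5 + 4 = 9 (decimal)
Compute 9! = 362880
362880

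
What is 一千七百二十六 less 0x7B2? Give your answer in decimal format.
Convert 一千七百二十六 (Chinese numeral) → 1×1000 + 7×100 + 2×10 + 6 = 1726 (decimal)
Convert 0x7B2 (hexadecimal) → 7×256 + 11×16 + 2 = 1970 (decimal)
Compute 1726 - 1970 = -244
-244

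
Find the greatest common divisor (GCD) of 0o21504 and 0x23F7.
Convert 0o21504 (octal) → 2×4096 + 1×512 + 5×64 + 4 = 9028 (decimal)
Convert 0x23F7 (hexadecimal) → 2×4096 + 3×256 + 15×16 + 7 = 9207 (decimal)
Compute gcd(9028, 9207) = 1
1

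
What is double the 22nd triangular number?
The 22nd triangular number = 22×23/2 = 253
Compute 253 × 2 = 506
506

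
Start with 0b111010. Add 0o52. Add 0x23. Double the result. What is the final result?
Convert 0b111010 (binary) → 32 + 16 + 8 + 2 = 58 (decimal)
Start: 58
Convert 0o52 (octal) → 5×8 + 2 = 42 (decimal)
58 + 42 = 100
Convert 0x23 (hexadecimal) → 2×16 + 3 = 35 (decimal)
100 + 35 = 135
135 × 2 = 270
270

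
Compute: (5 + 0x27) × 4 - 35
Convert 0x27 (hexadecimal) → 2×16 + 7 = 39 (decimal)
Expression in decimal: (5 + 39) × 4 - 35
Parentheses first: 5 + 39 = 44
Multiply: 44 × 4 = 176
Subtract: 176 - 35 = 141
141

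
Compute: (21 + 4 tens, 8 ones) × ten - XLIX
Convert 4 tens, 8 ones (place-value notation) → 4×10 + 8 = 48 (decimal)
Convert ten (English words) → 10 (decimal)
Convert XLIX (Roman numeral) → 40 + 9 = 49 (decimal)
Expression in decimal: (21 + 48) × 10 - 49
Parentheses first: 21 + 48 = 69
Multiply: 69 × 10 = 690
Subtract: 690 - 49 = 641
641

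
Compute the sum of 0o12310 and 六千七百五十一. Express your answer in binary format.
Convert 0o12310 (octal) → 1×4096 + 2×512 + 3×64 + 1×8 = 5320 (decimal)
Convert 六千七百五十一 (Chinese numeral) → 6×1000 + 7×100 + 5×10 + 1 = 6751 (decimal)
Compute 5320 + 6751 = 12071
Convert 12071 (decimal) → 12071 = 8192 + 2048 + 1024 + 512 + 256 + 32 + 4 + 2 + 1 → 0b10111100100111 (binary)
0b10111100100111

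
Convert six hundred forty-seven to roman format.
Convert six hundred forty-seven (English words) → 6×100 + 47 = 647 (decimal)
Convert 647 (decimal) → 647 = 500 + 100 + 40 + 5 + 1 + 1 → DCXLVII (Roman numeral)
DCXLVII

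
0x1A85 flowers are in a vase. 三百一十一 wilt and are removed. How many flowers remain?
Convert 0x1A85 (hexadecimal) → 1×4096 + 10×256 + 8×16 + 5 = 6789 (decimal)
Convert 三百一十一 (Chinese numeral) → 3×100 + 1×10 + 1 = 311 (decimal)
Compute 6789 - 311 = 6478
6478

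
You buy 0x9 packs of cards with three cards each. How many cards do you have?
Convert three (English words) → 3 (decimal)
Convert 0x9 (hexadecimal) → 9 (decimal)
Compute 3 × 9 = 27
27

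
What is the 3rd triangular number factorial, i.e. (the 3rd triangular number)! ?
Convert the 3rd triangular number (triangular index) → 3×4/2 = 6 (decimal)
Compute 6! = 720
720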